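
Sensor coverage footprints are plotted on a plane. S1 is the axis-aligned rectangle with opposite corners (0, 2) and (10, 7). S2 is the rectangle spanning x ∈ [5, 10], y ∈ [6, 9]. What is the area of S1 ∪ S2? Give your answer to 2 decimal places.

By inclusion–exclusion:
Individual areas: |S1| = 50, |S2| = 15.
|S1∩S2|: x∈[5,10], y∈[6,7] → 5·1 = 5.
|S1 ∪ S2| = 65 − 5 = 60.00.

60.00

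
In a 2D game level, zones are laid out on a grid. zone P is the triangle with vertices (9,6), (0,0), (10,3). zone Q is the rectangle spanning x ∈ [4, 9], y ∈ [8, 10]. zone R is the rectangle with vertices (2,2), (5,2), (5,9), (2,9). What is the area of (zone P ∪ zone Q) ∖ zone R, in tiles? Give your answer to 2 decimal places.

|zone P ∪ zone Q| = 26.5.
|(zone P ∪ zone Q) ∩ zone R| = 2.3333.
|(zone P ∪ zone Q) ∖ zone R| = 26.5 − 2.3333 = 24.17.

24.17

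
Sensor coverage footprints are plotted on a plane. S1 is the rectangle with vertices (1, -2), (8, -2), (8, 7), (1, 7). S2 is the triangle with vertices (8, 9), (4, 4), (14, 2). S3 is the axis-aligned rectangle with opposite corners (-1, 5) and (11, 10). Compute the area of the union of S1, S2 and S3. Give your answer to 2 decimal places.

119.65

By inclusion–exclusion:
Individual areas: |S1| = 63, |S2| = 29, |S3| = 60.
|S1∩S2| = 10.
|S1∩S3|: x∈[1,8], y∈[5,7] → 7·2 = 14.
|S2∩S3| = 13.15.
|S1∩S2∩S3| = 4.8.
|S1 ∪ S2 ∪ S3| = 152 − 37.15 + 4.8 = 119.65.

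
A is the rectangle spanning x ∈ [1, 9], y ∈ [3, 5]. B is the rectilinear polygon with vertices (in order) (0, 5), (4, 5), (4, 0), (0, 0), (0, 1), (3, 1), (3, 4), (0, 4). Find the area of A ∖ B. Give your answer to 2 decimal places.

12.00

|A| = 16, |A∩B| = 4.
|A ∖ B| = |A| − |A∩B| = 16 − 4 = 12.00.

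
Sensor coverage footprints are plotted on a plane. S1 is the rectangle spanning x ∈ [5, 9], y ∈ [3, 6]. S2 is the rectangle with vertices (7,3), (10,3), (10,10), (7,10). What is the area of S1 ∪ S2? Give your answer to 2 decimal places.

By inclusion–exclusion:
Individual areas: |S1| = 12, |S2| = 21.
|S1∩S2|: x∈[7,9], y∈[3,6] → 2·3 = 6.
|S1 ∪ S2| = 33 − 6 = 27.00.

27.00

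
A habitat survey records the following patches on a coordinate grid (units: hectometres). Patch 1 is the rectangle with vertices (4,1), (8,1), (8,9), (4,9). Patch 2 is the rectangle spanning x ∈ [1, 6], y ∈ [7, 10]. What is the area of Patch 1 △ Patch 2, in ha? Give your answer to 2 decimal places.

39.00

|Patch 1∩Patch 2|: x∈[4,6], y∈[7,9] → 2·2 = 4.
|Patch 1 △ Patch 2| = |Patch 1| + |Patch 2| − 2·|Patch 1∩Patch 2| = 32 + 15 − 8 = 39.00.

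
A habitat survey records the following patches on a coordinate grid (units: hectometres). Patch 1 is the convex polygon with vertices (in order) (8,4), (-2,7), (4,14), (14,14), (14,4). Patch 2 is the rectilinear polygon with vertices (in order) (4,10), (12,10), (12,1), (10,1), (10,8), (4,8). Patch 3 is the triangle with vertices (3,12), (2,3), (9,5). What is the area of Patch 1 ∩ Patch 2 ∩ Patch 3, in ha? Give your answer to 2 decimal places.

The intersection is the polygon with vertices (4,8), (4,10), (4.714,10), (6.429,8).
By the shoelace formula its area is 3.14.

3.14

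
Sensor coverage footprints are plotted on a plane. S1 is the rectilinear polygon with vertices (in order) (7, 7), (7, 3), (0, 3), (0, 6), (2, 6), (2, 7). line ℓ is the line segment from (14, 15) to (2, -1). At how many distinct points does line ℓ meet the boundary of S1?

2

The segment meets the boundary at (5,3), (7,5.667).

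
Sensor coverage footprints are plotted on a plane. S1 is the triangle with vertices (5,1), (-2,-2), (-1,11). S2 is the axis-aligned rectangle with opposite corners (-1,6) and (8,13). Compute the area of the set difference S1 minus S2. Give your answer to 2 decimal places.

|S1| = 44, |S1∩S2| = 7.5.
|S1 ∖ S2| = |S1| − |S1∩S2| = 44 − 7.5 = 36.50.

36.50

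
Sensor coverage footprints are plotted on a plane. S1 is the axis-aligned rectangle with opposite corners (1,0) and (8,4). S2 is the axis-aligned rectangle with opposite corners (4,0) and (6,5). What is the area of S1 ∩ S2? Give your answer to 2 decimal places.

|S1∩S2|: x∈[4,6], y∈[0,4] → 2·4 = 8.

8.00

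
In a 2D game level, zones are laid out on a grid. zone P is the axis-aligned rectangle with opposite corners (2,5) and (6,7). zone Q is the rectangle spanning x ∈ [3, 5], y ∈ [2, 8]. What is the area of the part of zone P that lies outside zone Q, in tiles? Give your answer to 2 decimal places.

|zone P∩zone Q|: x∈[3,5], y∈[5,7] → 2·2 = 4.
|zone P| = 8.
|zone P ∖ zone Q| = |zone P| − |zone P∩zone Q| = 8 − 4 = 4.00.

4.00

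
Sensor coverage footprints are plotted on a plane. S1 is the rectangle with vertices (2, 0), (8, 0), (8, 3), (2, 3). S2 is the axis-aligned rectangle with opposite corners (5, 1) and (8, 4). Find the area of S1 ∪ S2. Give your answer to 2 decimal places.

21.00

By inclusion–exclusion:
Individual areas: |S1| = 18, |S2| = 9.
|S1∩S2|: x∈[5,8], y∈[1,3] → 3·2 = 6.
|S1 ∪ S2| = 27 − 6 = 21.00.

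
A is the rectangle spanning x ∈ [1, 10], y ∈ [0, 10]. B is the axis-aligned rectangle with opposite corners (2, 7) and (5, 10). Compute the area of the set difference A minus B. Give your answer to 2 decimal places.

|A∩B|: x∈[2,5], y∈[7,10] → 3·3 = 9.
|A| = 90.
|A ∖ B| = |A| − |A∩B| = 90 − 9 = 81.00.

81.00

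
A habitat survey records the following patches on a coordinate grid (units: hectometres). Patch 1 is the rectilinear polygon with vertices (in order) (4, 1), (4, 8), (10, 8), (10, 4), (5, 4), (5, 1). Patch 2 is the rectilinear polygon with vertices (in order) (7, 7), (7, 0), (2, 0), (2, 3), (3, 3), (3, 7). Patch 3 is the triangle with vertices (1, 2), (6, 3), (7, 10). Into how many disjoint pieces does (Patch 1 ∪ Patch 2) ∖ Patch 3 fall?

2

(Patch 1 ∪ Patch 2) ∖ Patch 3 splits into 2 disjoint pieces (area 3.1667, area 28.6143).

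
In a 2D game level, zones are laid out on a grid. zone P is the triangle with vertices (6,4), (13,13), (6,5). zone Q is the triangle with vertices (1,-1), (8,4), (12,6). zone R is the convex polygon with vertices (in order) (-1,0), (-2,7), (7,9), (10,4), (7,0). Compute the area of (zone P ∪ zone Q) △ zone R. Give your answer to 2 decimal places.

79.82

|zone P ∪ zone Q| = 6.5.
|(zone P ∪ zone Q) ∩ zone R| = 4.3378.
|(zone P ∪ zone Q) △ zone R| = 6.5 + 82 − 8.6756 = 79.82.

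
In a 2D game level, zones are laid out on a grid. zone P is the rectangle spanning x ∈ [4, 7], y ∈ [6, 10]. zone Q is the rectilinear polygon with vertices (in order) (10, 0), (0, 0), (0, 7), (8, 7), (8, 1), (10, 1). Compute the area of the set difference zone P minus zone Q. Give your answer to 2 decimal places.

|zone P| = 12, |zone P∩zone Q| = 3.
|zone P ∖ zone Q| = |zone P| − |zone P∩zone Q| = 12 − 3 = 9.00.

9.00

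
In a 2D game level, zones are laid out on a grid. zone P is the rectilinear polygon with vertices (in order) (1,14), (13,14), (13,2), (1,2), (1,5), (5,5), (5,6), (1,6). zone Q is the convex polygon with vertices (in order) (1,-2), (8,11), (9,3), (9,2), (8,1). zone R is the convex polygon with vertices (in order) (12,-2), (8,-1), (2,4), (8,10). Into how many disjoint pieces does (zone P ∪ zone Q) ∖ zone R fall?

2

(zone P ∪ zone Q) ∖ zone R splits into 2 disjoint pieces (area 97.3333, area 15.2772).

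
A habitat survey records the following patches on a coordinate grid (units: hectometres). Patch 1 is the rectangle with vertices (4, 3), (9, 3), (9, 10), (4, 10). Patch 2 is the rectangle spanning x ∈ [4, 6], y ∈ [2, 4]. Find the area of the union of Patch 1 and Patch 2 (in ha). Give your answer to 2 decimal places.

37.00

By inclusion–exclusion:
Individual areas: |Patch 1| = 35, |Patch 2| = 4.
|Patch 1∩Patch 2|: x∈[4,6], y∈[3,4] → 2·1 = 2.
|Patch 1 ∪ Patch 2| = 39 − 2 = 37.00.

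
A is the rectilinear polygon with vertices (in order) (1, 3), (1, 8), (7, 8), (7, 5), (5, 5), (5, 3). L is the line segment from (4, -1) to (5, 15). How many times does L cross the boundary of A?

The segment meets the boundary at (4.562,8), (4.25,3).

2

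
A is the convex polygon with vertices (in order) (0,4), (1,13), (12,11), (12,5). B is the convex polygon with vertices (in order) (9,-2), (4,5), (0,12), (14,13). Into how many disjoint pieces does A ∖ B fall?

3

A ∖ B splits into 3 disjoint pieces (area 14.5064, area 1.7507, area 0.6857).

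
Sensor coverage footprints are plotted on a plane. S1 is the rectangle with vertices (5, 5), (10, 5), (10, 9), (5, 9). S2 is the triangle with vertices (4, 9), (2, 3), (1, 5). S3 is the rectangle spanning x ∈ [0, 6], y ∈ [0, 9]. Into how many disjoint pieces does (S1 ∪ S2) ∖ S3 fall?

(S1 ∪ S2) ∖ S3 is a single connected region.

1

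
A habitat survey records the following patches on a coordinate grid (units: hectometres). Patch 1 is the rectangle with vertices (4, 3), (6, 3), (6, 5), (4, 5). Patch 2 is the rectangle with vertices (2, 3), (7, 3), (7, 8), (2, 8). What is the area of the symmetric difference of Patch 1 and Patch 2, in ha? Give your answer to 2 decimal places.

|Patch 1∩Patch 2|: x∈[4,6], y∈[3,5] → 2·2 = 4.
|Patch 1 △ Patch 2| = |Patch 1| + |Patch 2| − 2·|Patch 1∩Patch 2| = 4 + 25 − 8 = 21.00.

21.00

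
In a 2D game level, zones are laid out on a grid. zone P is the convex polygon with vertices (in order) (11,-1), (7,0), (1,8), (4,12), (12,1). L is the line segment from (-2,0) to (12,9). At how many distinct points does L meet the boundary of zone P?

2

The segment meets the boundary at (8.035,6.451), (4.072,3.904).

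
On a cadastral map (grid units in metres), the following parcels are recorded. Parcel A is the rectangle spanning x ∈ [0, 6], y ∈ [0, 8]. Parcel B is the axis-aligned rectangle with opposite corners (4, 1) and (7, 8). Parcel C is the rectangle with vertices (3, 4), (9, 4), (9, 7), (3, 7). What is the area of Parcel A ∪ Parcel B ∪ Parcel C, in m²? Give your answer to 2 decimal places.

61.00

By inclusion–exclusion:
Individual areas: |Parcel A| = 48, |Parcel B| = 21, |Parcel C| = 18.
|Parcel A∩Parcel B|: x∈[4,6], y∈[1,8] → 2·7 = 14.
|Parcel A∩Parcel C|: x∈[3,6], y∈[4,7] → 3·3 = 9.
|Parcel B∩Parcel C|: x∈[4,7], y∈[4,7] → 3·3 = 9.
|Parcel A∩Parcel B∩Parcel C| = 6.
|Parcel A ∪ Parcel B ∪ Parcel C| = 87 − 32 + 6 = 61.00.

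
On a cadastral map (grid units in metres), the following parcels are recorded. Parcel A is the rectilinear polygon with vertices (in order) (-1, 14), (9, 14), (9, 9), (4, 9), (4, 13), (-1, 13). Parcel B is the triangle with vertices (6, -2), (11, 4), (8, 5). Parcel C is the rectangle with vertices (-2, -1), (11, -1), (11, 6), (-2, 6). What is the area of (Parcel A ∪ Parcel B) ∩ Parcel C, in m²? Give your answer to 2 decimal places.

11.23

The region (Parcel A ∪ Parcel B) ∩ Parcel C is the polygon with vertices (6.833,-1), (6.286,-1), (8,5), (11,4).
By the shoelace formula its area is 11.23.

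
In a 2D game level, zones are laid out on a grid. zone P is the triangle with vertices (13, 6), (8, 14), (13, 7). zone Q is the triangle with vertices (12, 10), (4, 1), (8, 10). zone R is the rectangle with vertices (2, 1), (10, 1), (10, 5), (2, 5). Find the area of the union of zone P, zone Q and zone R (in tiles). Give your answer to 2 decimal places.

48.61

By inclusion–exclusion:
Individual areas: |zone P| = 2.5, |zone Q| = 18, |zone R| = 32.
|zone P∩zone Q| = 0.3358.
|zone P∩zone R| = 0.
|zone Q∩zone R| = 3.5556.
|zone P∩zone Q∩zone R| = 0.
|zone P ∪ zone Q ∪ zone R| = 52.5 − 3.8913 + 0 = 48.61.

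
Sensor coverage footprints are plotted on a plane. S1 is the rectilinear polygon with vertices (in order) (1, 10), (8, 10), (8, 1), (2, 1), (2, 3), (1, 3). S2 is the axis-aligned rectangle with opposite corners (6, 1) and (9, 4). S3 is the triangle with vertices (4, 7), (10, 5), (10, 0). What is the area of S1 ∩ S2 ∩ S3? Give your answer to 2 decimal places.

The intersection is the polygon with vertices (8,4), (8,2.333), (6.571,4).
By the shoelace formula its area is 1.19.

1.19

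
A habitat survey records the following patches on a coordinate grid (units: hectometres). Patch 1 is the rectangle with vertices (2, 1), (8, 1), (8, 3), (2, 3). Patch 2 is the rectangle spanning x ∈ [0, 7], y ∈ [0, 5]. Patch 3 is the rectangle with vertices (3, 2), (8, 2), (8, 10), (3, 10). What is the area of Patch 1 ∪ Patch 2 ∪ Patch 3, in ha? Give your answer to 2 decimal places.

64.00

By inclusion–exclusion:
Individual areas: |Patch 1| = 12, |Patch 2| = 35, |Patch 3| = 40.
|Patch 1∩Patch 2|: x∈[2,7], y∈[1,3] → 5·2 = 10.
|Patch 1∩Patch 3|: x∈[3,8], y∈[2,3] → 5·1 = 5.
|Patch 2∩Patch 3|: x∈[3,7], y∈[2,5] → 4·3 = 12.
|Patch 1∩Patch 2∩Patch 3| = 4.
|Patch 1 ∪ Patch 2 ∪ Patch 3| = 87 − 27 + 4 = 64.00.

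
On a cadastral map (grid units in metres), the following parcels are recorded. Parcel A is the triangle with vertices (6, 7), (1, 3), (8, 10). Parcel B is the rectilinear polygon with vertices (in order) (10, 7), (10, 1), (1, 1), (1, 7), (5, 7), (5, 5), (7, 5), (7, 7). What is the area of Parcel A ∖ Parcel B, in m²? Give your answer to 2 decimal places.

|Parcel A| = 3.5, |Parcel A∩Parcel B| = 1.6.
|Parcel A ∖ Parcel B| = |Parcel A| − |Parcel A∩Parcel B| = 3.5 − 1.6 = 1.90.

1.90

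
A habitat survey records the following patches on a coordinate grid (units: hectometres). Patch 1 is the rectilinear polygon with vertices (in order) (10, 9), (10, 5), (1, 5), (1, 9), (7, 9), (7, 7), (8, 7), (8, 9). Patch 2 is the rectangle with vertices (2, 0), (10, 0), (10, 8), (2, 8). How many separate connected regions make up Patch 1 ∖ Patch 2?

2

Patch 1 ∖ Patch 2 splits into 2 disjoint pieces (area 2, area 9).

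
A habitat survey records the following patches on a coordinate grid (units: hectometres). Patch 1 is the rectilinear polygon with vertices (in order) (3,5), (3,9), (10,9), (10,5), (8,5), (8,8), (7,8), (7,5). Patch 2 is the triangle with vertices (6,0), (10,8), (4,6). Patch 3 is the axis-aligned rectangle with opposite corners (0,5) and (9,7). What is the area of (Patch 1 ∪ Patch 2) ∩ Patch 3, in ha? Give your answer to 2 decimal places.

12.00

The region (Patch 1 ∪ Patch 2) ∩ Patch 3 is the polygon with vertices (8.5,5), (4.333,5), (3,5), (3,7), (7,7), (9,7), (9,5).
By the shoelace formula its area is 12.00.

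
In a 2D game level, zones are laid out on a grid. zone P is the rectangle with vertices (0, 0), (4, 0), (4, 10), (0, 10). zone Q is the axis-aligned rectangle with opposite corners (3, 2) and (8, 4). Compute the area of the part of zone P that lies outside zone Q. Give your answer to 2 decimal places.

38.00

|zone P∩zone Q|: x∈[3,4], y∈[2,4] → 1·2 = 2.
|zone P| = 40.
|zone P ∖ zone Q| = |zone P| − |zone P∩zone Q| = 40 − 2 = 38.00.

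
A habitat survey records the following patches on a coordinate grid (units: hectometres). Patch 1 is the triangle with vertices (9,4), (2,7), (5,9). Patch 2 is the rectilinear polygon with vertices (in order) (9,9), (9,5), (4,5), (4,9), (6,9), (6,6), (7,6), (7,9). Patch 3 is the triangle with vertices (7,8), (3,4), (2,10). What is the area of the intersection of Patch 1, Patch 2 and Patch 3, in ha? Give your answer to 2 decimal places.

4.54

The intersection is the polygon with vertices (4,8.333), (4.812,8.875), (5.235,8.706), (6,7.75), (6,7), (4.8,5.8), (4,6.143).
By the shoelace formula its area is 4.54.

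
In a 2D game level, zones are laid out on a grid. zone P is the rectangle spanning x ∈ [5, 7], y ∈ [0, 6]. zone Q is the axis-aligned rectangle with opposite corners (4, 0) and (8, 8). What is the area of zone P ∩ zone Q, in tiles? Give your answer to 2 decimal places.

12.00

|zone P∩zone Q|: x∈[5,7], y∈[0,6] → 2·6 = 12.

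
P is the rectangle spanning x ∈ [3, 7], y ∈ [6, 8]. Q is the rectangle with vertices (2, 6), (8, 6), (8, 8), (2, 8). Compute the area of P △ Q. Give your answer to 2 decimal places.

4.00

|P∩Q|: x∈[3,7], y∈[6,8] → 4·2 = 8.
|P △ Q| = |P| + |Q| − 2·|P∩Q| = 8 + 12 − 16 = 4.00.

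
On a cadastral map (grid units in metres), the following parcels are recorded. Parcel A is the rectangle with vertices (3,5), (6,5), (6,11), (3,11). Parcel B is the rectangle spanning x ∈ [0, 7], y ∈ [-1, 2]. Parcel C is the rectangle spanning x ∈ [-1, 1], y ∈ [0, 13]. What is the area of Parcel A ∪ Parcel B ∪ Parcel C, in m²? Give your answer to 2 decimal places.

By inclusion–exclusion:
Individual areas: |Parcel A| = 18, |Parcel B| = 21, |Parcel C| = 26.
|Parcel A∩Parcel B| = 0 (no overlap).
|Parcel A∩Parcel C| = 0 (no overlap).
|Parcel B∩Parcel C|: x∈[0,1], y∈[0,2] → 1·2 = 2.
|Parcel A∩Parcel B∩Parcel C| = 0.
|Parcel A ∪ Parcel B ∪ Parcel C| = 65 − 2 + 0 = 63.00.

63.00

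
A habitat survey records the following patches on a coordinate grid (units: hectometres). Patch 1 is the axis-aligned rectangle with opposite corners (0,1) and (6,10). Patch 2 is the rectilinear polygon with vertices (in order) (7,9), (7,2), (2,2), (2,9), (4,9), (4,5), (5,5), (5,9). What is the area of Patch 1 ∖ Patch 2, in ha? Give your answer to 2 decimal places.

30.00

|Patch 1| = 54, |Patch 1∩Patch 2| = 24.
|Patch 1 ∖ Patch 2| = |Patch 1| − |Patch 1∩Patch 2| = 54 − 24 = 30.00.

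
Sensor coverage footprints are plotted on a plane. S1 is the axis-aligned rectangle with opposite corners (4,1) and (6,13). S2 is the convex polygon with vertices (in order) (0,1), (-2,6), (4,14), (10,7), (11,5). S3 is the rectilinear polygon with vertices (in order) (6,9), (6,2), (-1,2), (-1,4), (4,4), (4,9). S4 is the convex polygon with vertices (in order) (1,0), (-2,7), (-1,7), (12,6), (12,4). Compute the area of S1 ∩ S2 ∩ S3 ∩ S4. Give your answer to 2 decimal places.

The intersection is the polygon with vertices (4,4), (4,6.615), (6,6.462), (6,3.182), (4,2.454).
By the shoelace formula its area is 7.44.

7.44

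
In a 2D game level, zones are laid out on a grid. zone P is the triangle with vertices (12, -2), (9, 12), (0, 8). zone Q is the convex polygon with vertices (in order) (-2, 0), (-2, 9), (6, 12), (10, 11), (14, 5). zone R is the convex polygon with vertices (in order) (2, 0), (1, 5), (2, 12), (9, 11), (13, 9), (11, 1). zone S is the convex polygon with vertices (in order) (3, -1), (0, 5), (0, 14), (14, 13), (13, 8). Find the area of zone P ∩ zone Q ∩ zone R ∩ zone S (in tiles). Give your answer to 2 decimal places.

50.17

The intersection is the polygon with vertices (1.277,6.936), (1.525,8.678), (7.297,11.243), (9,11), (9.24,10.88), (10.365,5.629), (7.362,2.925), (6.436,2.636).
By the shoelace formula its area is 50.17.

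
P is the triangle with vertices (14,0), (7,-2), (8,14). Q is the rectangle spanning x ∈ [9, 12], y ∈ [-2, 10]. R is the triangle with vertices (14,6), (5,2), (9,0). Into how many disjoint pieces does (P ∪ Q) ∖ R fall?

(P ∪ Q) ∖ R splits into 2 disjoint pieces (area 20.6329, area 30.1968).

2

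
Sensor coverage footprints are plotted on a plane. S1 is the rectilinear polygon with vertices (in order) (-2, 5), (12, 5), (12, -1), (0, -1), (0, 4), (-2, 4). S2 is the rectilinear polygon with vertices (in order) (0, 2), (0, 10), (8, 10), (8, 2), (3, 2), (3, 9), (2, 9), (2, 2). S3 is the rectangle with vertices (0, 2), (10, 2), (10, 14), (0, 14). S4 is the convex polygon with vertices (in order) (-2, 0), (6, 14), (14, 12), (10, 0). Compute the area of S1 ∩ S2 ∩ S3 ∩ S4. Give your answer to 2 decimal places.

20.36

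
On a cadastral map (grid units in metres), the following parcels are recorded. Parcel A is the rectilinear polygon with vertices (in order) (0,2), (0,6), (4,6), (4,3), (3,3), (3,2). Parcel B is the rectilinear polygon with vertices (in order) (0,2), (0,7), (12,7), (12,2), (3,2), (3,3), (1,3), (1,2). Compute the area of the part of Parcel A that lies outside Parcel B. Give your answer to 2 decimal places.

2.00

|Parcel A| = 15, |Parcel A∩Parcel B| = 13.
|Parcel A ∖ Parcel B| = |Parcel A| − |Parcel A∩Parcel B| = 15 − 13 = 2.00.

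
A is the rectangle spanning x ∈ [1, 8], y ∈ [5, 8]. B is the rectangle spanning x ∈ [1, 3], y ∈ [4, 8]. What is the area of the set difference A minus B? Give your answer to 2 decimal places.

15.00

|A∩B|: x∈[1,3], y∈[5,8] → 2·3 = 6.
|A| = 21.
|A ∖ B| = |A| − |A∩B| = 21 − 6 = 15.00.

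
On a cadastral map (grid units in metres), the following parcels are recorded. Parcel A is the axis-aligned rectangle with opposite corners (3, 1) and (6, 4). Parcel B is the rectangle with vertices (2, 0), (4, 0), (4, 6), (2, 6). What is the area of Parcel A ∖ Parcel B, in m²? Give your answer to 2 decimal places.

6.00

|Parcel A∩Parcel B|: x∈[3,4], y∈[1,4] → 1·3 = 3.
|Parcel A| = 9.
|Parcel A ∖ Parcel B| = |Parcel A| − |Parcel A∩Parcel B| = 9 − 3 = 6.00.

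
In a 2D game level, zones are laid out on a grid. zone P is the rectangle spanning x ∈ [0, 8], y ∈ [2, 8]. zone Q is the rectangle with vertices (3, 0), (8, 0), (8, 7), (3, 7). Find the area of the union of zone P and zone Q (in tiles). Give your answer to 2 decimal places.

58.00

By inclusion–exclusion:
Individual areas: |zone P| = 48, |zone Q| = 35.
|zone P∩zone Q|: x∈[3,8], y∈[2,7] → 5·5 = 25.
|zone P ∪ zone Q| = 83 − 25 = 58.00.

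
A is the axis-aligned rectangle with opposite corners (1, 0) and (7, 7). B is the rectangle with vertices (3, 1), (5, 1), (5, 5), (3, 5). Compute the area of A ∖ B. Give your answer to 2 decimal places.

|A∩B|: x∈[3,5], y∈[1,5] → 2·4 = 8.
|A| = 42.
|A ∖ B| = |A| − |A∩B| = 42 − 8 = 34.00.

34.00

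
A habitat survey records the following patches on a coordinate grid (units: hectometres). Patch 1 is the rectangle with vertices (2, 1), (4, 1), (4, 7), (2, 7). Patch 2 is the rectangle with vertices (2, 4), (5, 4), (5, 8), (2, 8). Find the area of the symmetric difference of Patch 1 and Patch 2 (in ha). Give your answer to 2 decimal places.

|Patch 1∩Patch 2|: x∈[2,4], y∈[4,7] → 2·3 = 6.
|Patch 1 △ Patch 2| = |Patch 1| + |Patch 2| − 2·|Patch 1∩Patch 2| = 12 + 12 − 12 = 12.00.

12.00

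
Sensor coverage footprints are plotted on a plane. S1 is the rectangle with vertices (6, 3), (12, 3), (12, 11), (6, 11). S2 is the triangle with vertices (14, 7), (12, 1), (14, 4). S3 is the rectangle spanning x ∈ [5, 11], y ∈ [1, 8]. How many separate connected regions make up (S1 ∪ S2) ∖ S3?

2

(S1 ∪ S2) ∖ S3 splits into 2 disjoint pieces (area 23, area 3).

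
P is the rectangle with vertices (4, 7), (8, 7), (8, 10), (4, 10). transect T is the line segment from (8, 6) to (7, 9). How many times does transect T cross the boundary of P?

1

The segment meets the boundary at (7.667,7).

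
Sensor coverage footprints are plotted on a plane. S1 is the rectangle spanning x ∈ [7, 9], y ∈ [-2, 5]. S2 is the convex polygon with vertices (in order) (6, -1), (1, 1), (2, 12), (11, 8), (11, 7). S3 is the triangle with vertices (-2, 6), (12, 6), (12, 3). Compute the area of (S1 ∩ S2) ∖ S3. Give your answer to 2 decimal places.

|S1 ∩ S2| = 5.6.
|(S1 ∩ S2) ∩ S3| = 2.2789.
|(S1 ∩ S2) ∖ S3| = 5.6 − 2.2789 = 3.32.

3.32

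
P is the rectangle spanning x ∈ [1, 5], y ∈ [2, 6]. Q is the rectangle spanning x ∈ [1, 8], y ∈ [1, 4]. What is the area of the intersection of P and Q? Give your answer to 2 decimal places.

8.00

|P∩Q|: x∈[1,5], y∈[2,4] → 4·2 = 8.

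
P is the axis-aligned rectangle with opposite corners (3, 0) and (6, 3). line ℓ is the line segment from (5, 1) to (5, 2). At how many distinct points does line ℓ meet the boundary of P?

0

The segment lies entirely inside P and never meets its boundary.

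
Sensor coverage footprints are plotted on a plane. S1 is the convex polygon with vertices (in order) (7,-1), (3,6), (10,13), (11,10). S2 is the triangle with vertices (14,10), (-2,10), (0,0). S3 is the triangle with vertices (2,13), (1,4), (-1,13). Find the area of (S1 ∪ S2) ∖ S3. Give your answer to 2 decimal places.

|S1 ∪ S2| = 102.1465.
|(S1 ∪ S2) ∩ S3| = 6.
|(S1 ∪ S2) ∖ S3| = 102.1465 − 6 = 96.15.

96.15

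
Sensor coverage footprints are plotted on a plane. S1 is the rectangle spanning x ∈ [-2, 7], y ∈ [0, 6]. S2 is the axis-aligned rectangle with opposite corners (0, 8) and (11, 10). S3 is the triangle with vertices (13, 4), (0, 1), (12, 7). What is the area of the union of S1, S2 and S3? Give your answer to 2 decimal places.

90.40

By inclusion–exclusion:
Individual areas: |S1| = 54, |S2| = 22, |S3| = 21.
|S1∩S2| = 0 (no overlap).
|S1∩S3| = 6.5962.
|S2∩S3| = 0.
|S1∩S2∩S3| = 0.
|S1 ∪ S2 ∪ S3| = 97 − 6.5962 + 0 = 90.40.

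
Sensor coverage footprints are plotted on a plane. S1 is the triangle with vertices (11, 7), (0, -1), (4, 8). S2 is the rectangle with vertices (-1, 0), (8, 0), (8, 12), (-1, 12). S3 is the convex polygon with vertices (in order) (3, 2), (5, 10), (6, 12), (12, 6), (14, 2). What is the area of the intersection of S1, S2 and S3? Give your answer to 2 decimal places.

18.91

The intersection is the polygon with vertices (8,7.429), (8,4.818), (4.125,2), (3,2), (4.483,7.931).
By the shoelace formula its area is 18.91.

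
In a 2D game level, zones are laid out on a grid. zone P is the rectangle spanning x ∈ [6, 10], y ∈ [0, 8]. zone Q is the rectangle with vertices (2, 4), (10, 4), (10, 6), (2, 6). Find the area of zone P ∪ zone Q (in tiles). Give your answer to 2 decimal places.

By inclusion–exclusion:
Individual areas: |zone P| = 32, |zone Q| = 16.
|zone P∩zone Q|: x∈[6,10], y∈[4,6] → 4·2 = 8.
|zone P ∪ zone Q| = 48 − 8 = 40.00.

40.00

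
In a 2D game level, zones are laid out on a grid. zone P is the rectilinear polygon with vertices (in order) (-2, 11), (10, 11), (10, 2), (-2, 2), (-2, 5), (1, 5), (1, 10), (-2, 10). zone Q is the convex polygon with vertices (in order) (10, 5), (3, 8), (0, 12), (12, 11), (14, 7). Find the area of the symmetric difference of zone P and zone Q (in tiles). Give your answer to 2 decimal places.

79.75

|zone P| = 93, |zone Q| = 56.5, |zone P∩zone Q| = 34.875.
|zone P △ zone Q| = |zone P| + |zone Q| − 2·|zone P∩zone Q| = 93 + 56.5 − 69.75 = 79.75.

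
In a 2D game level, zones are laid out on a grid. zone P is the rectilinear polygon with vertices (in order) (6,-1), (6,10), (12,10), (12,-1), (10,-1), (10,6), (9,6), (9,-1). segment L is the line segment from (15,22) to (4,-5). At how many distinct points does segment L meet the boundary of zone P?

2

The segment meets the boundary at (6,-0.091), (10.111,10).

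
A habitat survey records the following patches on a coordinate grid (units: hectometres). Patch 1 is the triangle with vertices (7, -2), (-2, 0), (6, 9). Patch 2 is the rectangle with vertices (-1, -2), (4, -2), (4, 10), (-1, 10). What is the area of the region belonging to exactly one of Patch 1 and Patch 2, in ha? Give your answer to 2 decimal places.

61.35

|Patch 1| = 48.5, |Patch 2| = 60, |Patch 1∩Patch 2| = 23.5764.
|Patch 1 △ Patch 2| = |Patch 1| + |Patch 2| − 2·|Patch 1∩Patch 2| = 48.5 + 60 − 47.1528 = 61.35.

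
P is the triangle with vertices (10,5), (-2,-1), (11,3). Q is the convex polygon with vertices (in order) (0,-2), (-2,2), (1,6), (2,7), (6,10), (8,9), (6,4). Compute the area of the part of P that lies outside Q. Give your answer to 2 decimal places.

12.65

|P| = 15, |P∩Q| = 2.35.
|P ∖ Q| = |P| − |P∩Q| = 15 − 2.35 = 12.65.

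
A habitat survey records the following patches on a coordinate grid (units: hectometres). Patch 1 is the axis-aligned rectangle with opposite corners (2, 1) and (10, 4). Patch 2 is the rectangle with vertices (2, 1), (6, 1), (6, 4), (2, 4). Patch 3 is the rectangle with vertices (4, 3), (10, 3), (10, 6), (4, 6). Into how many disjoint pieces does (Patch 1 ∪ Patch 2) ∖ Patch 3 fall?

1

(Patch 1 ∪ Patch 2) ∖ Patch 3 is a single connected region.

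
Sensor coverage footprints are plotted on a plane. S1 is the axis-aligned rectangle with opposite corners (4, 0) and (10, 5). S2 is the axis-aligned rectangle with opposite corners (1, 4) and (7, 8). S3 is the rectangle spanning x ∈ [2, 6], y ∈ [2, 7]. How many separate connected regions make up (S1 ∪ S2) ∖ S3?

(S1 ∪ S2) ∖ S3 is a single connected region.

1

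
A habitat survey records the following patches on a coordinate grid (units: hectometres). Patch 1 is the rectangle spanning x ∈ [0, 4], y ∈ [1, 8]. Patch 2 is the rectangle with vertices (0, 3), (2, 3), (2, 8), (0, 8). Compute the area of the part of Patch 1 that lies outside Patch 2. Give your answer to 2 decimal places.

18.00

|Patch 1∩Patch 2|: x∈[0,2], y∈[3,8] → 2·5 = 10.
|Patch 1| = 28.
|Patch 1 ∖ Patch 2| = |Patch 1| − |Patch 1∩Patch 2| = 28 − 10 = 18.00.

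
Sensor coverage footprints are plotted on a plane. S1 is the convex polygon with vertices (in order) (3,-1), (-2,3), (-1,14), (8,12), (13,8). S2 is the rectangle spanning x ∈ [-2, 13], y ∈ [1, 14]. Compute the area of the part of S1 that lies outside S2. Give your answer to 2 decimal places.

|S1| = 135.5, |S1∩S2| = 130.7778.
|S1 ∖ S2| = |S1| − |S1∩S2| = 135.5 − 130.7778 = 4.72.

4.72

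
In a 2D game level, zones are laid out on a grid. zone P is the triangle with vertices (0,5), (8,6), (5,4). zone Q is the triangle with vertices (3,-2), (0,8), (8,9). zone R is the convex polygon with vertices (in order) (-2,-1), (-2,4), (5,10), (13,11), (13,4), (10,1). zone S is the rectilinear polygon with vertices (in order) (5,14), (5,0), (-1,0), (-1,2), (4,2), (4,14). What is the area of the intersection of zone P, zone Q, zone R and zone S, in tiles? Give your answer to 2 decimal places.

The intersection is the polygon with vertices (4,4.2), (4,5.5), (5,5.625), (5,4).
By the shoelace formula its area is 1.46.

1.46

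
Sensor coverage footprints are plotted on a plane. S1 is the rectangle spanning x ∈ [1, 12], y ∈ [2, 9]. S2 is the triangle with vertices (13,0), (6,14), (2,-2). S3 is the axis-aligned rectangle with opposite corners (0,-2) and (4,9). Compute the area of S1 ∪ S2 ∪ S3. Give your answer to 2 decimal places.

133.74

By inclusion–exclusion:
Individual areas: |S1| = 77, |S2| = 84, |S3| = 44.
|S1∩S2| = 44.625.
|S1∩S3|: x∈[1,4], y∈[2,9] → 3·7 = 21.
|S2∩S3| = 7.6364.
|S1∩S2∩S3| = 2.
|S1 ∪ S2 ∪ S3| = 205 − 73.2614 + 2 = 133.74.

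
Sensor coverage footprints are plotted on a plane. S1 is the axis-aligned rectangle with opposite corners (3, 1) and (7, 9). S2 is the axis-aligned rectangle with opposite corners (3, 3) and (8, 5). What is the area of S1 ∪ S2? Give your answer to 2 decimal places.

By inclusion–exclusion:
Individual areas: |S1| = 32, |S2| = 10.
|S1∩S2|: x∈[3,7], y∈[3,5] → 4·2 = 8.
|S1 ∪ S2| = 42 − 8 = 34.00.

34.00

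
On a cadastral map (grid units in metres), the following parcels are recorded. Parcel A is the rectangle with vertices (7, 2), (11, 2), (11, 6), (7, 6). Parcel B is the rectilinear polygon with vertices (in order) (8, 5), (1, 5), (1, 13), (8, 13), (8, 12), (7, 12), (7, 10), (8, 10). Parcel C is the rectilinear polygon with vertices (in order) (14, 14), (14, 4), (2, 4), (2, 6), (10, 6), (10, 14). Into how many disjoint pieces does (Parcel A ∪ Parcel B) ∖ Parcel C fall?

2

(Parcel A ∪ Parcel B) ∖ Parcel C splits into 2 disjoint pieces (area 8, area 48).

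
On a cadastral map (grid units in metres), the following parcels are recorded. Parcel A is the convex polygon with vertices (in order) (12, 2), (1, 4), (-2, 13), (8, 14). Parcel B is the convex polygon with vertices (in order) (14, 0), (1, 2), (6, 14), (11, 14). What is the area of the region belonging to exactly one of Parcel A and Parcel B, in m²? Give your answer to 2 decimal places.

91.37

|Parcel A| = 108.5, |Parcel B| = 118, |Parcel A∩Parcel B| = 67.566.
|Parcel A △ Parcel B| = |Parcel A| + |Parcel B| − 2·|Parcel A∩Parcel B| = 108.5 + 118 − 135.1319 = 91.37.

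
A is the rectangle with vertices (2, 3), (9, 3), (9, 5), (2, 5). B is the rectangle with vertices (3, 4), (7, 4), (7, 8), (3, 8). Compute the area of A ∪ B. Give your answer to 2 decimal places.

By inclusion–exclusion:
Individual areas: |A| = 14, |B| = 16.
|A∩B|: x∈[3,7], y∈[4,5] → 4·1 = 4.
|A ∪ B| = 30 − 4 = 26.00.

26.00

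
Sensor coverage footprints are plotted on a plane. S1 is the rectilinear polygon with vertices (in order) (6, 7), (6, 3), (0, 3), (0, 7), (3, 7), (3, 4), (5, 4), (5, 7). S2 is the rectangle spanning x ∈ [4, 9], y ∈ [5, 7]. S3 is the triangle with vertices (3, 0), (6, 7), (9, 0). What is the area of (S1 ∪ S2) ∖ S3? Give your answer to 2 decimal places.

|S1 ∪ S2| = 26.
|(S1 ∪ S2) ∩ S3| = 4.1905.
|(S1 ∪ S2) ∖ S3| = 26 − 4.1905 = 21.81.

21.81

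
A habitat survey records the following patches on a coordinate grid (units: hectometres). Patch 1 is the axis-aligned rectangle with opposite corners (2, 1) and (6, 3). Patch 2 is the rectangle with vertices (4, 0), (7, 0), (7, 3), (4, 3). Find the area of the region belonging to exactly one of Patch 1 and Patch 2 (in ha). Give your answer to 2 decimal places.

|Patch 1∩Patch 2|: x∈[4,6], y∈[1,3] → 2·2 = 4.
|Patch 1 △ Patch 2| = |Patch 1| + |Patch 2| − 2·|Patch 1∩Patch 2| = 8 + 9 − 8 = 9.00.

9.00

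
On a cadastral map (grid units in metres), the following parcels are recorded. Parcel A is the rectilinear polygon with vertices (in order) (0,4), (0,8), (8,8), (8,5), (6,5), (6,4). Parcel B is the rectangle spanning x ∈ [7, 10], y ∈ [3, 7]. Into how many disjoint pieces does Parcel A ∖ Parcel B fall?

1

Parcel A ∖ Parcel B is a single connected region.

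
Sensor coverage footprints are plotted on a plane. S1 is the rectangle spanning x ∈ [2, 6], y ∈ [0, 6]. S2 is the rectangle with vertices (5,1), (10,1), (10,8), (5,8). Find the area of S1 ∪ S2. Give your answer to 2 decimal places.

54.00

By inclusion–exclusion:
Individual areas: |S1| = 24, |S2| = 35.
|S1∩S2|: x∈[5,6], y∈[1,6] → 1·5 = 5.
|S1 ∪ S2| = 59 − 5 = 54.00.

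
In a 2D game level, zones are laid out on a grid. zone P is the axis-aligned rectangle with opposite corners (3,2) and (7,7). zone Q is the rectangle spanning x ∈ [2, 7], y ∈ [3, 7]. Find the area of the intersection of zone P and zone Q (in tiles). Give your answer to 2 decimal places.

16.00

|zone P∩zone Q|: x∈[3,7], y∈[3,7] → 4·4 = 16.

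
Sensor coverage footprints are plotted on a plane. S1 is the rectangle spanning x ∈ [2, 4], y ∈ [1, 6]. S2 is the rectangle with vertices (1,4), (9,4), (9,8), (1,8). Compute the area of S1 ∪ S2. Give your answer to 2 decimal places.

By inclusion–exclusion:
Individual areas: |S1| = 10, |S2| = 32.
|S1∩S2|: x∈[2,4], y∈[4,6] → 2·2 = 4.
|S1 ∪ S2| = 42 − 4 = 38.00.

38.00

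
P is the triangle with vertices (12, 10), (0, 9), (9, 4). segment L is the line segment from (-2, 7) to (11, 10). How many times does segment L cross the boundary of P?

2

The segment meets the boundary at (10.435,9.87), (1.957,7.913).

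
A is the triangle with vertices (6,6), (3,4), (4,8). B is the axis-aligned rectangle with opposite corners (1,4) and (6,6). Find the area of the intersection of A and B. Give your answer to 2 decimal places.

The intersection is the polygon with vertices (3,4), (3.5,6), (6,6).
By the shoelace formula its area is 2.50.

2.50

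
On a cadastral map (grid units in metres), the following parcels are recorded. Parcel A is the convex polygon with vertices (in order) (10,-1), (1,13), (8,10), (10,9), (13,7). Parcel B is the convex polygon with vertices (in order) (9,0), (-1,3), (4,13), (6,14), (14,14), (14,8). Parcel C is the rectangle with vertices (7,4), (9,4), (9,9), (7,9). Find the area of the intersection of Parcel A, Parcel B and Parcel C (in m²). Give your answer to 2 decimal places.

10.00

The intersection is the polygon with vertices (7,4), (7,9), (9,9), (9,4).
By the shoelace formula its area is 10.00.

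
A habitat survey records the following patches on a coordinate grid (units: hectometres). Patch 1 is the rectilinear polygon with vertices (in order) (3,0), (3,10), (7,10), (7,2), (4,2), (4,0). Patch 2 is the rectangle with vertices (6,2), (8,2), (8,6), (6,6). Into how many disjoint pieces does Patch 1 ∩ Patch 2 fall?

1

Patch 1 ∩ Patch 2 is a single connected region.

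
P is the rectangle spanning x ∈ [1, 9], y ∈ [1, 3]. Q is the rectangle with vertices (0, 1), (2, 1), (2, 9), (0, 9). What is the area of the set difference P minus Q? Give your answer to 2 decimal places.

14.00

|P∩Q|: x∈[1,2], y∈[1,3] → 1·2 = 2.
|P| = 16.
|P ∖ Q| = |P| − |P∩Q| = 16 − 2 = 14.00.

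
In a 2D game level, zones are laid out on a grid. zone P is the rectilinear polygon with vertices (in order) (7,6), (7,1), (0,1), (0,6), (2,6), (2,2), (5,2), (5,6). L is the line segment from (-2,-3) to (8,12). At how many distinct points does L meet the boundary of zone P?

The segment meets the boundary at (2,3), (0.667,1).

2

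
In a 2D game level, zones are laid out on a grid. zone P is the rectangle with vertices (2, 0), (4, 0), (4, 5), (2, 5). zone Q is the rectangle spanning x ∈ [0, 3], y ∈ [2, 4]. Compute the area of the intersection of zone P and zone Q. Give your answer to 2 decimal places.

|zone P∩zone Q|: x∈[2,3], y∈[2,4] → 1·2 = 2.

2.00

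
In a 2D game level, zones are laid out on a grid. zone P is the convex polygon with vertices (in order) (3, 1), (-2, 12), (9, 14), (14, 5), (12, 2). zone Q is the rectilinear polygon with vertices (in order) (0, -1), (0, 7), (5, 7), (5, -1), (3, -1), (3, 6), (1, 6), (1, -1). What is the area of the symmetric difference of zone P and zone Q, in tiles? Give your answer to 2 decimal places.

134.78

|zone P| = 137.5, |zone Q| = 26, |zone P∩zone Q| = 14.3596.
|zone P △ zone Q| = |zone P| + |zone Q| − 2·|zone P∩zone Q| = 137.5 + 26 − 28.7192 = 134.78.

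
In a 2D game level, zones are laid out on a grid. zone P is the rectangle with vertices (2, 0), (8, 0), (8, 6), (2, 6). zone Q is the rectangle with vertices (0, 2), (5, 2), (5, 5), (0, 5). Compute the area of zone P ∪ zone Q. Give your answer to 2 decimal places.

42.00

By inclusion–exclusion:
Individual areas: |zone P| = 36, |zone Q| = 15.
|zone P∩zone Q|: x∈[2,5], y∈[2,5] → 3·3 = 9.
|zone P ∪ zone Q| = 51 − 9 = 42.00.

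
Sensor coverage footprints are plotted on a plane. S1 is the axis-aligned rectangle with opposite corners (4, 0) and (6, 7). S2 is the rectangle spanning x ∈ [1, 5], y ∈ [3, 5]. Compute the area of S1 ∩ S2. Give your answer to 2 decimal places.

2.00

|S1∩S2|: x∈[4,5], y∈[3,5] → 1·2 = 2.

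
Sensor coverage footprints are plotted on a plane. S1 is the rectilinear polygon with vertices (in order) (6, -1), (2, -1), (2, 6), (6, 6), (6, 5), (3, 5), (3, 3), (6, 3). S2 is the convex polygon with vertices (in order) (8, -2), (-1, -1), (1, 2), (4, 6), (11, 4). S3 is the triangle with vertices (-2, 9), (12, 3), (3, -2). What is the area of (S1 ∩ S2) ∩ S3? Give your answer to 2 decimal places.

18.08

|S1 ∩ S2| = 18.8036.
|(S1 ∩ S2) ∩ S3| = 18.08.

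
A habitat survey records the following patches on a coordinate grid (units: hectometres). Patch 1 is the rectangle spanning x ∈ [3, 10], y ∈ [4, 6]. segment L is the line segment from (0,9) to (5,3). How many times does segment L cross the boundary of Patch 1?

2

The segment meets the boundary at (4.167,4), (3,5.4).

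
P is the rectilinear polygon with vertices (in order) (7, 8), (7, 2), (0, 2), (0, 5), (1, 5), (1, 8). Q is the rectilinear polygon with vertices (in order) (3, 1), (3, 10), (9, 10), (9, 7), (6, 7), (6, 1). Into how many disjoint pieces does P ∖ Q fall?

2

P ∖ Q splits into 2 disjoint pieces (area 5, area 15).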